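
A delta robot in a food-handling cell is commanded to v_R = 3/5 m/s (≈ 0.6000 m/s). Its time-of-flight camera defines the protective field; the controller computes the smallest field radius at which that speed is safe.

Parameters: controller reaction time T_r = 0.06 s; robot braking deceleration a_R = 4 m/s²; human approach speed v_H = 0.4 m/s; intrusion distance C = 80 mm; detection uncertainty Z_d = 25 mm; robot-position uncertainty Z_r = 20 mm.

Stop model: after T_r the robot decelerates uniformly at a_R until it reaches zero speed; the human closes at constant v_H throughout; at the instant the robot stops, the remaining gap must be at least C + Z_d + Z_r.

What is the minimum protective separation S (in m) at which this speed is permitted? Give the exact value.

S_min = 29/100 m = 0.2900 m

T_s = v_R/a_R = (3/5)/4 = 0.1500 s
robot in T_r: 0.6000·0.0600 = 0.0360 m
robot under decel: 0.6000²/(2·4.0000) = 0.0450 m
human over T_r+T_s: 0.4000·(0.0600+0.1500) = 0.0840 m
residual clearance needed = 0.0800+0.0250+0.0200 = 0.1250 m
S_min ≈ 0.0360+0.0450+0.0840+0.1250  ⇒  S_min = 29/100 m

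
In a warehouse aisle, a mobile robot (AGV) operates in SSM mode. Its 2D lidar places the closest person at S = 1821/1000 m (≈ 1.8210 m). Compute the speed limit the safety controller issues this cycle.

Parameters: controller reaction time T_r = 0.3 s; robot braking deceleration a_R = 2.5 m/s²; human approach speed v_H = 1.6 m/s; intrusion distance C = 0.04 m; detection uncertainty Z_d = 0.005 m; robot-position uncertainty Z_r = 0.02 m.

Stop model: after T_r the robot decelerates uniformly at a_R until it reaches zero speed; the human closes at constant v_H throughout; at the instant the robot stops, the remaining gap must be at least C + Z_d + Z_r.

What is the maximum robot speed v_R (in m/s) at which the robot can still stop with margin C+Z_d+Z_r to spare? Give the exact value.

v_R_max = 11/10 m/s = 1.1000 m/s

collect terms ⇒ (1/5)·v_R² + (47/50)·v_R + (-319/250) = 0
  disc = (47/50)² − 4·(1/5)·(-319/250) = 4761/2500 ; √disc = 69/50
  v_R = (−(47/50) + 69/50) / (2·(1/5)) = 11/10 m/s
check:
T_s = v_R/a_R = (11/10)/(5/2) = 0.4400 s
robot in T_r: 1.1000·0.3000 = 0.3300 m
braking distance = 1.1000²/(2·2.5000) = 0.2420 m
human over T_r+T_s: 1.6000·(0.3000+0.4400) = 1.1840 m
residual clearance needed = 0.0400+0.0050+0.0200 = 0.0650 m
sum ≈ 0.3300+0.2420+1.1840+0.0650 ≈ 1.8210 m = S ✓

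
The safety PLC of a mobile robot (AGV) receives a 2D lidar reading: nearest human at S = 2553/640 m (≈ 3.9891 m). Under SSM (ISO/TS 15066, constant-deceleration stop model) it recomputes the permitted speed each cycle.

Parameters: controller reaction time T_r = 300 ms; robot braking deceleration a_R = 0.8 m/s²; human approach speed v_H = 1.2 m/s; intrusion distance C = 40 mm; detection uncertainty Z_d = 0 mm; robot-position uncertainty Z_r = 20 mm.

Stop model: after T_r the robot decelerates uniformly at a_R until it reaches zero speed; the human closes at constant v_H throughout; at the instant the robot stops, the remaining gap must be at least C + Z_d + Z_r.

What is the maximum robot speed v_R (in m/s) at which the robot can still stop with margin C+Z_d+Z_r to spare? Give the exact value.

v_R_max = 27/20 m/s = 1.3500 m/s

collect terms ⇒ (5/8)·v_R² + (9/5)·v_R + (-11421/3200) = 0
  disc = (9/5)² − 4·(5/8)·(-11421/3200) = 77841/6400 ; √disc = 279/80
  v_R = (−(9/5) + 279/80) / (2·(5/8)) = 27/20 m/s
check:
stop time T_s = (27/20)/(4/5) = 1.6875 s
robot covers v_R·T_r = 1.3500·0.3000 = 0.4050 m before braking
robot under decel: 1.3500²/(2·0.8000) = 1.1391 m
person approaches 1.2000·(0.3000+1.6875) = 2.3850 m
residual clearance needed = 0.0400+0.0000+0.0200 = 0.0600 m
sum ≈ 0.4050+1.1391+2.3850+0.0600 ≈ 3.9891 m = S ✓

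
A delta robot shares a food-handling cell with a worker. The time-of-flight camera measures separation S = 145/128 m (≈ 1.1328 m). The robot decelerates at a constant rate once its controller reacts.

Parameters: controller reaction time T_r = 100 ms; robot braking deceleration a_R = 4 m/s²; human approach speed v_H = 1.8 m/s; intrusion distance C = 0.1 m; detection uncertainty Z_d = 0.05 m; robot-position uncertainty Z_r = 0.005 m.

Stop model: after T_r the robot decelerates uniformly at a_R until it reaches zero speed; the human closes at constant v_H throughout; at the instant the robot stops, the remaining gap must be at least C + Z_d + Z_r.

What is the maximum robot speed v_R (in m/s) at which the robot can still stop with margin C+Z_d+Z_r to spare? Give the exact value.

collect terms ⇒ (1/8)·v_R² + (11/20)·v_R + (-2553/3200) = 0
  disc = (11/20)² − 4·(1/8)·(-2553/3200) = 4489/6400 ; √disc = 67/80
  v_R = (−(11/20) + 67/80) / (2·(1/8)) = 23/20 m/s
check:
T_s = v_R/a_R = (23/20)/4 = 0.2875 s
robot covers v_R·T_r = 1.1500·0.1000 = 0.1150 m before braking
robot covers 1.1500·0.2875 − ½·4.0000·0.2875² = 0.1653 m while stopping
person approaches 1.8000·(0.1000+0.2875) = 0.6975 m
residual clearance needed = 0.1000+0.0500+0.0050 = 0.1550 m
sum ≈ 0.1150+0.1653+0.6975+0.1550 ≈ 1.1328 m = S ✓

v_R_max = 23/20 m/s = 1.1500 m/s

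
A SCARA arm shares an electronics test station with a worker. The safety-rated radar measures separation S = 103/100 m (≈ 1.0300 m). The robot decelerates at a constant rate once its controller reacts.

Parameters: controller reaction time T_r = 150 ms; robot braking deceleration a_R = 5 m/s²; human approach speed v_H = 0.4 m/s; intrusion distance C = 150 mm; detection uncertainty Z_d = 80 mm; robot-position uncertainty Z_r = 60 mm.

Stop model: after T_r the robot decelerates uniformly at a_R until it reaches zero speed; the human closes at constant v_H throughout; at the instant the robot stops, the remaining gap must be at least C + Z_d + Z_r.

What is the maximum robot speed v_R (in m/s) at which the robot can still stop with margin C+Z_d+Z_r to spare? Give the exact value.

v_R_max = 17/10 m/s = 1.7000 m/s

collect terms ⇒ (1/10)·v_R² + (23/100)·v_R + (-17/25) = 0
  disc = (23/100)² − 4·(1/10)·(-17/25) = 3249/10000 ; √disc = 57/100
  v_R = (−(23/100) + 57/100) / (2·(1/10)) = 17/10 m/s
check:
T_s = v_R/a_R = (17/10)/5 = 0.3400 s
robot covers v_R·T_r = 1.7000·0.1500 = 0.2550 m before braking
robot covers 1.7000·0.3400 − ½·5.0000·0.3400² = 0.2890 m while stopping
person approaches 0.4000·(0.1500+0.3400) = 0.1960 m
C+Z_d+Z_r = 0.1500+0.0800+0.0600 = 0.2900 m
sum ≈ 0.2550+0.2890+0.1960+0.2900 ≈ 1.0300 m = S ✓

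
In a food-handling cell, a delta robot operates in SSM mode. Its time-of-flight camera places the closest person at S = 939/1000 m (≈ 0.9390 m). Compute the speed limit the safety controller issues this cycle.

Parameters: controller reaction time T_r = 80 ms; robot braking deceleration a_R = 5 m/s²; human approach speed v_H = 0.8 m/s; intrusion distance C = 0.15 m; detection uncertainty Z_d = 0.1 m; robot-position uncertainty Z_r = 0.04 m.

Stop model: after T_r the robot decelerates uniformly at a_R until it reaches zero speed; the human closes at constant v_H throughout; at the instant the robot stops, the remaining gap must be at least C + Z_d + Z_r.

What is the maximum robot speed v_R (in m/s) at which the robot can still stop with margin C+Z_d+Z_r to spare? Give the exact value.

v_R_max = 3/2 m/s = 1.5000 m/s

quadratic (1/10)·v² + (6/25)·v + (-117/200) = 0
  disc = (6/25)² − 4·(1/10)·(-117/200) = 729/2500 ; √disc = 27/50
  v_R = (−(6/25) + 27/50) / (2·(1/10)) = 3/2 m/s
check:
stop time T_s = (3/2)/5 = 0.3000 s
reaction-phase robot travel = 1.5000·0.0800 = 0.1200 m
braking distance = 1.5000²/(2·5.0000) = 0.2250 m
human over T_r+T_s: 0.8000·(0.0800+0.3000) = 0.3040 m
margins: 0.1500+0.1000+0.0400 = 0.2900 m
sum ≈ 0.1200+0.2250+0.3040+0.2900 ≈ 0.9390 m = S ✓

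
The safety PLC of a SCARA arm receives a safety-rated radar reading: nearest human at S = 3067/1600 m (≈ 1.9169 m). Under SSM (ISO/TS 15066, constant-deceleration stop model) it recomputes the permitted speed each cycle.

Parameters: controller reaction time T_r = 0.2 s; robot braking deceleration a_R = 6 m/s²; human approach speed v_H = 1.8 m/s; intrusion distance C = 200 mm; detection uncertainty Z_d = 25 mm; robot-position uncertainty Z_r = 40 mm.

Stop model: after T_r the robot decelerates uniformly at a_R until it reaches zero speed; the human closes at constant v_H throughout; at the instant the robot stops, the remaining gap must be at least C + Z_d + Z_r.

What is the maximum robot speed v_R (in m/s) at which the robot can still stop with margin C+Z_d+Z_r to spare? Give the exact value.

v_R_max = 39/20 m/s = 1.9500 m/s

at the boundary: (1/12)·v² + (1/2)·v + (-2067/1600) = 0
  disc = (1/2)² − 4·(1/12)·(-2067/1600) = 1089/1600 ; √disc = 33/40
  v_R = (−(1/2) + 33/40) / (2·(1/12)) = 39/20 m/s
check:
T_s = v_R/a_R = (39/20)/6 = 0.3250 s
reaction-phase robot travel = 1.9500·0.2000 = 0.3900 m
robot under decel: 1.9500²/(2·6.0000) = 0.3169 m
person approaches 1.8000·(0.2000+0.3250) = 0.9450 m
margins: 0.2000+0.0250+0.0400 = 0.2650 m
sum ≈ 0.3900+0.3169+0.9450+0.2650 ≈ 1.9169 m = S ✓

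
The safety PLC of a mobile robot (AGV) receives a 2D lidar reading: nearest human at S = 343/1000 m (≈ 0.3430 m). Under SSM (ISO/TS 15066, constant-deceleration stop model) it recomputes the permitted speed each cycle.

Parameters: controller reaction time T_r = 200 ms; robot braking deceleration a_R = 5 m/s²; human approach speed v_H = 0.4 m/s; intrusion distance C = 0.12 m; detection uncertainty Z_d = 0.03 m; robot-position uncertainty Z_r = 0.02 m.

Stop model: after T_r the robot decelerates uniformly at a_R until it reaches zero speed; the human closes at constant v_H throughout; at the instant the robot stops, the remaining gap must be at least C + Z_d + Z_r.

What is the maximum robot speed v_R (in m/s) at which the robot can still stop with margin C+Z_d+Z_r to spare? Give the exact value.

v_R_max = 3/10 m/s = 0.3000 m/s

quadratic (1/10)·v² + (7/25)·v + (-93/1000) = 0
  disc = (7/25)² − 4·(1/10)·(-93/1000) = 289/2500 ; √disc = 17/50
  v_R = (−(7/25) + 17/50) / (2·(1/10)) = 3/10 m/s
check:
T_s = v_R/a_R = (3/10)/5 = 0.0600 s
robot in T_r: 0.3000·0.2000 = 0.0600 m
robot covers 0.3000·0.0600 − ½·5.0000·0.0600² = 0.0090 m while stopping
person approaches 0.4000·(0.2000+0.0600) = 0.1040 m
C+Z_d+Z_r = 0.1200+0.0300+0.0200 = 0.1700 m
sum ≈ 0.0600+0.0090+0.1040+0.1700 ≈ 0.3430 m = S ✓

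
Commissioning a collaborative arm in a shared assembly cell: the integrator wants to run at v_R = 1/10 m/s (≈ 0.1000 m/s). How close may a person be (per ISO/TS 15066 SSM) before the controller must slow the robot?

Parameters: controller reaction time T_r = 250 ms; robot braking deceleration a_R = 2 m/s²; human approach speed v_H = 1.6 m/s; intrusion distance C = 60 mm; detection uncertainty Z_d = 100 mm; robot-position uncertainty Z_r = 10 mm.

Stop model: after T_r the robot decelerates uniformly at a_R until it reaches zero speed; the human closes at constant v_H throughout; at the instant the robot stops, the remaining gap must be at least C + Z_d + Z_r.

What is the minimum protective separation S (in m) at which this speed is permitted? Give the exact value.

S_min = 271/400 m = 0.6775 m

braking lasts T_s = (1/10)/2 = 0.0500 s
robot covers v_R·T_r = 0.1000·0.2500 = 0.0250 m before braking
robot under decel: 0.1000²/(2·2.0000) = 0.0025 m
human over T_r+T_s: 1.6000·(0.2500+0.0500) = 0.4800 m
residual clearance needed = 0.0600+0.1000+0.0100 = 0.1700 m
S_min ≈ 0.0250+0.0025+0.4800+0.1700  ⇒  S_min = 271/400 m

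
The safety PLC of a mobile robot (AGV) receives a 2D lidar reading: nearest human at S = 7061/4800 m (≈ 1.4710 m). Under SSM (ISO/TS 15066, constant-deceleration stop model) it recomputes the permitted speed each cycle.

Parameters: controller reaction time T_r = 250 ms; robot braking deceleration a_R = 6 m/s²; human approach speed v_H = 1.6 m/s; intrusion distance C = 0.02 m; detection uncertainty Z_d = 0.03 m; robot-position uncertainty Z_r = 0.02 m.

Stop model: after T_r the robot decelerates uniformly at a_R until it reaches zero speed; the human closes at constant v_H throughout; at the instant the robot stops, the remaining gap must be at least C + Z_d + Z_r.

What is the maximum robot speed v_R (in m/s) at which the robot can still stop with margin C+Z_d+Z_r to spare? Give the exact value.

at the boundary: (1/12)·v² + (31/60)·v + (-961/960) = 0
  disc = (31/60)² − 4·(1/12)·(-961/960) = 961/1600 ; √disc = 31/40
  v_R = (−(31/60) + 31/40) / (2·(1/12)) = 31/20 m/s
check:
T_s = v_R/a_R = (31/20)/6 = 0.2583 s
reaction-phase robot travel = 1.5500·0.2500 = 0.3875 m
robot covers 1.5500·0.2583 − ½·6.0000·0.2583² = 0.2002 m while stopping
person approaches 1.6000·(0.2500+0.2583) = 0.8133 m
residual clearance needed = 0.0200+0.0300+0.0200 = 0.0700 m
sum ≈ 0.3875+0.2002+0.8133+0.0700 ≈ 1.4710 m = S ✓

v_R_max = 31/20 m/s = 1.5500 m/s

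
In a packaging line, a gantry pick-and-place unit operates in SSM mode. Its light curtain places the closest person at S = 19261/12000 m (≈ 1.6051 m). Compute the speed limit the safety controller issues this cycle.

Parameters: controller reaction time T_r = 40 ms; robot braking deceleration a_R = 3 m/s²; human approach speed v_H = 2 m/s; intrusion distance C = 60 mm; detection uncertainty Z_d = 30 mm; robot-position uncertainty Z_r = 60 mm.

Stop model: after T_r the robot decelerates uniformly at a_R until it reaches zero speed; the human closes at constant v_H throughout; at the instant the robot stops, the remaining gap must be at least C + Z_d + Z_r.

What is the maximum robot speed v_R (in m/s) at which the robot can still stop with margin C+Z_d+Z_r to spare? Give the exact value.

quadratic (1/6)·v² + (53/75)·v + (-16501/12000) = 0
  disc = (53/75)² − 4·(1/6)·(-16501/12000) = 14161/10000 ; √disc = 119/100
  v_R = (−(53/75) + 119/100) / (2·(1/6)) = 29/20 m/s
check:
stop time T_s = (29/20)/3 = 0.4833 s
robot in T_r: 1.4500·0.0400 = 0.0580 m
robot covers 1.4500·0.4833 − ½·3.0000·0.4833² = 0.3504 m while stopping
human closes 2.0000·0.5233 = 1.0467 m
margins: 0.0600+0.0300+0.0600 = 0.1500 m
sum ≈ 0.0580+0.3504+1.0467+0.1500 ≈ 1.6051 m = S ✓

v_R_max = 29/20 m/s = 1.4500 m/s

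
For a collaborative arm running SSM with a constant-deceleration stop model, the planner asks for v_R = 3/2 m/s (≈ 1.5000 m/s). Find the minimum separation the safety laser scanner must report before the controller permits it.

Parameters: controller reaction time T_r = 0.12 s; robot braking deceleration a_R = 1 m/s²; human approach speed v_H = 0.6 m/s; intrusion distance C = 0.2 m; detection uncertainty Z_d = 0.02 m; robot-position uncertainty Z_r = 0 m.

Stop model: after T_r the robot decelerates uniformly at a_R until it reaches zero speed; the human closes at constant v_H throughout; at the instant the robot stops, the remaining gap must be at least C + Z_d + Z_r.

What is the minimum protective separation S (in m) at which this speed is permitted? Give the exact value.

S_min = 2497/1000 m = 2.4970 m

braking lasts T_s = (3/2)/1 = 1.5000 s
reaction-phase robot travel = 1.5000·0.1200 = 0.1800 m
robot under decel: 1.5000²/(2·1.0000) = 1.1250 m
person approaches 0.6000·(0.1200+1.5000) = 0.9720 m
margins: 0.2000+0.0200+0.0000 = 0.2200 m
S_min ≈ 0.1800+1.1250+0.9720+0.2200  ⇒  S_min = 2497/1000 m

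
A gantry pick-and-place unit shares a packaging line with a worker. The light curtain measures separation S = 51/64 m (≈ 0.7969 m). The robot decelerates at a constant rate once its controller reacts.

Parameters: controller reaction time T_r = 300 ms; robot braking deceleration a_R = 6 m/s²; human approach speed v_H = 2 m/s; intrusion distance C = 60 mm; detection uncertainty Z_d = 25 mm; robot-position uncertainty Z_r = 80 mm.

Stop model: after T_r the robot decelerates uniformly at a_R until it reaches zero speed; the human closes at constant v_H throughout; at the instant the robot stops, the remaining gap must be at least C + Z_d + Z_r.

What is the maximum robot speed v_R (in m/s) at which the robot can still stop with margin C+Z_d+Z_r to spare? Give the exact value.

quadratic (1/12)·v² + (19/30)·v + (-51/1600) = 0
  disc = (19/30)² − 4·(1/12)·(-51/1600) = 5929/14400 ; √disc = 77/120
  v_R = (−(19/30) + 77/120) / (2·(1/12)) = 1/20 m/s
check:
T_s = v_R/a_R = (1/20)/6 = 0.0083 s
robot covers v_R·T_r = 0.0500·0.3000 = 0.0150 m before braking
robot under decel: 0.0500²/(2·6.0000) = 0.0002 m
person approaches 2.0000·(0.3000+0.0083) = 0.6167 m
margins: 0.0600+0.0250+0.0800 = 0.1650 m
sum ≈ 0.0150+0.0002+0.6167+0.1650 ≈ 0.7969 m = S ✓

v_R_max = 1/20 m/s = 0.0500 m/s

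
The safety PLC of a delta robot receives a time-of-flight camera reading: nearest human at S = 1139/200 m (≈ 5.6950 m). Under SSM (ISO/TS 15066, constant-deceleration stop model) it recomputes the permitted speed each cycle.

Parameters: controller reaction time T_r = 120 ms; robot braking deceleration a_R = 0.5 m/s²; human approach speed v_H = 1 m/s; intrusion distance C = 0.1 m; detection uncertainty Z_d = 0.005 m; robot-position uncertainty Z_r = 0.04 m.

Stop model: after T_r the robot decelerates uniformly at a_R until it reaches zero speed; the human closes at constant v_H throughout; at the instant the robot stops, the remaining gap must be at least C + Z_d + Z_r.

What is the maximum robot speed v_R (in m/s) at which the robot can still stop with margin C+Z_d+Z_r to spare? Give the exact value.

at the boundary: (1)·v² + (53/25)·v + (-543/100) = 0
  disc = (53/25)² − 4·(1)·(-543/100) = 16384/625 ; √disc = 128/25
  v_R = (−(53/25) + 128/25) / (2·(1)) = 3/2 m/s
check:
stop time T_s = (3/2)/(1/2) = 3.0000 s
robot in T_r: 1.5000·0.1200 = 0.1800 m
robot covers 1.5000·3.0000 − ½·0.5000·3.0000² = 2.2500 m while stopping
human closes 1.0000·3.1200 = 3.1200 m
C+Z_d+Z_r = 0.1000+0.0050+0.0400 = 0.1450 m
sum ≈ 0.1800+2.2500+3.1200+0.1450 ≈ 5.6950 m = S ✓

v_R_max = 3/2 m/s = 1.5000 m/s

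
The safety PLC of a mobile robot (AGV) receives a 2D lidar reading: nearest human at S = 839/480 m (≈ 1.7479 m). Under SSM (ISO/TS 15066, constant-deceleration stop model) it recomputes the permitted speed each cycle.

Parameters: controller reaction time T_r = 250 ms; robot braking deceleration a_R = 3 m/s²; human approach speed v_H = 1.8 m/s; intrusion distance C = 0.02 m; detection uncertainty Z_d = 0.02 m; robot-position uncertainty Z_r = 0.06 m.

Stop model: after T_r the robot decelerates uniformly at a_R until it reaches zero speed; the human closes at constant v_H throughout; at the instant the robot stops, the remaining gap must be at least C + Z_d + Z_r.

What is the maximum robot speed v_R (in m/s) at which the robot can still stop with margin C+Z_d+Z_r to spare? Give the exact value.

v_R_max = 23/20 m/s = 1.1500 m/s

at the boundary: (1/6)·v² + (17/20)·v + (-115/96) = 0
  disc = (17/20)² − 4·(1/6)·(-115/96) = 1369/900 ; √disc = 37/30
  v_R = (−(17/20) + 37/30) / (2·(1/6)) = 23/20 m/s
check:
stop time T_s = (23/20)/3 = 0.3833 s
robot covers v_R·T_r = 1.1500·0.2500 = 0.2875 m before braking
robot under decel: 1.1500²/(2·3.0000) = 0.2204 m
person approaches 1.8000·(0.2500+0.3833) = 1.1400 m
residual clearance needed = 0.0200+0.0200+0.0600 = 0.1000 m
sum ≈ 0.2875+0.2204+1.1400+0.1000 ≈ 1.7479 m = S ✓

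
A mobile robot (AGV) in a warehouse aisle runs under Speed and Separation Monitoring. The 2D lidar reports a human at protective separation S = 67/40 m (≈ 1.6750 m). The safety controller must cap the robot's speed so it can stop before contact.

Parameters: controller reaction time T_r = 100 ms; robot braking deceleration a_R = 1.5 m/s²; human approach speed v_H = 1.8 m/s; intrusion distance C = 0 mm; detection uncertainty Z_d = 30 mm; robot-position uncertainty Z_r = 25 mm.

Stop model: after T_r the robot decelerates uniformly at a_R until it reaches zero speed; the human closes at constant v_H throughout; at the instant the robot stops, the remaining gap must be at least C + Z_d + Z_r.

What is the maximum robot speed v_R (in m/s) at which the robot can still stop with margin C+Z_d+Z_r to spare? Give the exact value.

collect terms ⇒ (1/3)·v_R² + (13/10)·v_R + (-36/25) = 0
  disc = (13/10)² − 4·(1/3)·(-36/25) = 361/100 ; √disc = 19/10
  v_R = (−(13/10) + 19/10) / (2·(1/3)) = 9/10 m/s
check:
T_s = v_R/a_R = (9/10)/(3/2) = 0.6000 s
reaction-phase robot travel = 0.9000·0.1000 = 0.0900 m
braking distance = 0.9000²/(2·1.5000) = 0.2700 m
human over T_r+T_s: 1.8000·(0.1000+0.6000) = 1.2600 m
C+Z_d+Z_r = 0.0000+0.0300+0.0250 = 0.0550 m
sum ≈ 0.0900+0.2700+1.2600+0.0550 ≈ 1.6750 m = S ✓

v_R_max = 9/10 m/s = 0.9000 m/s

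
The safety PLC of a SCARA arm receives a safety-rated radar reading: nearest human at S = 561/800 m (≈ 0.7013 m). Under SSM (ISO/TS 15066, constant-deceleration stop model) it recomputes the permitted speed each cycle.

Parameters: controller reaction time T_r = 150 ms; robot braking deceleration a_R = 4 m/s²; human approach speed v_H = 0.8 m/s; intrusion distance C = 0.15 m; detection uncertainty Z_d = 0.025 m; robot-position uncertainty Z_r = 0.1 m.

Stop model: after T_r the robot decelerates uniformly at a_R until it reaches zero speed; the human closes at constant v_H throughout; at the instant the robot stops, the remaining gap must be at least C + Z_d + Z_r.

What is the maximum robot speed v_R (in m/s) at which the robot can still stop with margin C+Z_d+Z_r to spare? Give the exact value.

v_R_max = 7/10 m/s = 0.7000 m/s

at the boundary: (1/8)·v² + (7/20)·v + (-49/160) = 0
  disc = (7/20)² − 4·(1/8)·(-49/160) = 441/1600 ; √disc = 21/40
  v_R = (−(7/20) + 21/40) / (2·(1/8)) = 7/10 m/s
check:
braking lasts T_s = (7/10)/4 = 0.1750 s
robot covers v_R·T_r = 0.7000·0.1500 = 0.1050 m before braking
robot under decel: 0.7000²/(2·4.0000) = 0.0612 m
human closes 0.8000·0.3250 = 0.2600 m
C+Z_d+Z_r = 0.1500+0.0250+0.1000 = 0.2750 m
sum ≈ 0.1050+0.0612+0.2600+0.2750 ≈ 0.7013 m = S ✓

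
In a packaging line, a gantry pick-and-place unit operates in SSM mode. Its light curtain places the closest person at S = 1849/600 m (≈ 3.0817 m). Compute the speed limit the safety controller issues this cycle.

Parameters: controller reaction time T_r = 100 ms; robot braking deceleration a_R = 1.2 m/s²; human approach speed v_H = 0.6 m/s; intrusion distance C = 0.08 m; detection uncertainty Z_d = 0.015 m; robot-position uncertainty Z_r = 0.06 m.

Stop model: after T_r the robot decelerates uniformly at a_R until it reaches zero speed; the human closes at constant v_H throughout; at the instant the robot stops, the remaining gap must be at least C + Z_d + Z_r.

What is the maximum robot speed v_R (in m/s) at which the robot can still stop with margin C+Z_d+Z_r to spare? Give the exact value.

v_R_max = 2 m/s = 2.0000 m/s

at the boundary: (5/12)·v² + (3/5)·v + (-43/15) = 0
  disc = (3/5)² − 4·(5/12)·(-43/15) = 1156/225 ; √disc = 34/15
  v_R = (−(3/5) + 34/15) / (2·(5/12)) = 2 m/s
check:
stop time T_s = 2/(6/5) = 1.6667 s
robot covers v_R·T_r = 2.0000·0.1000 = 0.2000 m before braking
robot under decel: 2.0000²/(2·1.2000) = 1.6667 m
person approaches 0.6000·(0.1000+1.6667) = 1.0600 m
C+Z_d+Z_r = 0.0800+0.0150+0.0600 = 0.1550 m
sum ≈ 0.2000+1.6667+1.0600+0.1550 ≈ 3.0817 m = S ✓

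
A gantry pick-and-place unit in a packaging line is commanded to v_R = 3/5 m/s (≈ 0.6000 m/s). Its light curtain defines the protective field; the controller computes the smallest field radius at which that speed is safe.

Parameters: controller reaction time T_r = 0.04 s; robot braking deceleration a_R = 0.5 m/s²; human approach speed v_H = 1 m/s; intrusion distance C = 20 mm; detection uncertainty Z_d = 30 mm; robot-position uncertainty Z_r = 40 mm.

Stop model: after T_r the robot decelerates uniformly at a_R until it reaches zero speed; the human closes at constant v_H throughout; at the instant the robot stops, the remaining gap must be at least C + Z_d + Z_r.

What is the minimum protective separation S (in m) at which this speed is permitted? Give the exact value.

T_s = v_R/a_R = (3/5)/(1/2) = 1.2000 s
robot covers v_R·T_r = 0.6000·0.0400 = 0.0240 m before braking
braking distance = 0.6000²/(2·0.5000) = 0.3600 m
human closes 1.0000·1.2400 = 1.2400 m
C+Z_d+Z_r = 0.0200+0.0300+0.0400 = 0.0900 m
S_min ≈ 0.0240+0.3600+1.2400+0.0900  ⇒  S_min = 857/500 m

S_min = 857/500 m = 1.7140 m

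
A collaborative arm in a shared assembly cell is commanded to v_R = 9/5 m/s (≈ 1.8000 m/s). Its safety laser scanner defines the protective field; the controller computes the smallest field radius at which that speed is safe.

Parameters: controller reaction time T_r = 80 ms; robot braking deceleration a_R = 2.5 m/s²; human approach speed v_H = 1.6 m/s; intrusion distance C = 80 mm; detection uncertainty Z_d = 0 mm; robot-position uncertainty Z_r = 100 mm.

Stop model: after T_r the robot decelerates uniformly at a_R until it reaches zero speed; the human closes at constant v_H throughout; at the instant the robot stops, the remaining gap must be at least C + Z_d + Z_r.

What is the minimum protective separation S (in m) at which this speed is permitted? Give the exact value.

stop time T_s = (9/5)/(5/2) = 0.7200 s
robot in T_r: 1.8000·0.0800 = 0.1440 m
robot covers 1.8000·0.7200 − ½·2.5000·0.7200² = 0.6480 m while stopping
human closes 1.6000·0.8000 = 1.2800 m
C+Z_d+Z_r = 0.0800+0.0000+0.1000 = 0.1800 m
S_min ≈ 0.1440+0.6480+1.2800+0.1800  ⇒  S_min = 563/250 m

S_min = 563/250 m = 2.2520 m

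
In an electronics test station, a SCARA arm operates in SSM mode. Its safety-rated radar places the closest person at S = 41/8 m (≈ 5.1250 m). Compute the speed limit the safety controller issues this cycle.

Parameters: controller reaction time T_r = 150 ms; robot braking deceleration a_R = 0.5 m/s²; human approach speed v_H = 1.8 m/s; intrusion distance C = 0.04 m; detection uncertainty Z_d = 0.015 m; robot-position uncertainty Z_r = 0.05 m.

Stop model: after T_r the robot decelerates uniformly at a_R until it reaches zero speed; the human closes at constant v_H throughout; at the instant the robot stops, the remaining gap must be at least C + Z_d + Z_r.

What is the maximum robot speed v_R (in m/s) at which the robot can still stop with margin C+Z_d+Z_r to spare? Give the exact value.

collect terms ⇒ (1)·v_R² + (15/4)·v_R + (-19/4) = 0
  disc = (15/4)² − 4·(1)·(-19/4) = 529/16 ; √disc = 23/4
  v_R = (−(15/4) + 23/4) / (2·(1)) = 1 m/s
check:
braking lasts T_s = 1/(1/2) = 2.0000 s
robot covers v_R·T_r = 1.0000·0.1500 = 0.1500 m before braking
robot under decel: 1.0000²/(2·0.5000) = 1.0000 m
person approaches 1.8000·(0.1500+2.0000) = 3.8700 m
margins: 0.0400+0.0150+0.0500 = 0.1050 m
sum ≈ 0.1500+1.0000+3.8700+0.1050 ≈ 5.1250 m = S ✓

v_R_max = 1 m/s = 1.0000 m/s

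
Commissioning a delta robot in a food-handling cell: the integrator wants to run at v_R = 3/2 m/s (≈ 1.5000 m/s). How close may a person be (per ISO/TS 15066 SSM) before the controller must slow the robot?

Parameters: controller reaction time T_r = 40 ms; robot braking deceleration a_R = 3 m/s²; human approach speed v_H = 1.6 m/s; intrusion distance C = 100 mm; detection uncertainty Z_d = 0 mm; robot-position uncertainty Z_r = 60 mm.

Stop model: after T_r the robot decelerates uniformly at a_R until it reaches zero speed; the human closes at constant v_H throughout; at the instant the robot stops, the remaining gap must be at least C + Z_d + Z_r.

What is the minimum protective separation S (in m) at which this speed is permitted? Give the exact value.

S_min = 1459/1000 m = 1.4590 m

stop time T_s = (3/2)/3 = 0.5000 s
robot in T_r: 1.5000·0.0400 = 0.0600 m
robot under decel: 1.5000²/(2·3.0000) = 0.3750 m
human over T_r+T_s: 1.6000·(0.0400+0.5000) = 0.8640 m
residual clearance needed = 0.1000+0.0000+0.0600 = 0.1600 m
S_min ≈ 0.0600+0.3750+0.8640+0.1600  ⇒  S_min = 1459/1000 m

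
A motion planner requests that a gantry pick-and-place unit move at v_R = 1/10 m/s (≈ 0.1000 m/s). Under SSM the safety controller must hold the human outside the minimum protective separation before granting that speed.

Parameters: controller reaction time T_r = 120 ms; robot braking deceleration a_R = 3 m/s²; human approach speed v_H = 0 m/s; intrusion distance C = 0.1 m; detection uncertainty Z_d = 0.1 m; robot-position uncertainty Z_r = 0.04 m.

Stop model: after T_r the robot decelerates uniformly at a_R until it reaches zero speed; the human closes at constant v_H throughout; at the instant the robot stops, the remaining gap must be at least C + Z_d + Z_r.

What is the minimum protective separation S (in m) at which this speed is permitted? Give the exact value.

braking lasts T_s = (1/10)/3 = 0.0333 s
robot covers v_R·T_r = 0.1000·0.1200 = 0.0120 m before braking
braking distance = 0.1000²/(2·3.0000) = 0.0017 m
human over T_r+T_s: 0.0000·(0.1200+0.0333) = 0.0000 m
C+Z_d+Z_r = 0.1000+0.1000+0.0400 = 0.2400 m
S_min ≈ 0.0120+0.0017+0.0000+0.2400  ⇒  S_min = 761/3000 m

S_min = 761/3000 m = 0.2537 m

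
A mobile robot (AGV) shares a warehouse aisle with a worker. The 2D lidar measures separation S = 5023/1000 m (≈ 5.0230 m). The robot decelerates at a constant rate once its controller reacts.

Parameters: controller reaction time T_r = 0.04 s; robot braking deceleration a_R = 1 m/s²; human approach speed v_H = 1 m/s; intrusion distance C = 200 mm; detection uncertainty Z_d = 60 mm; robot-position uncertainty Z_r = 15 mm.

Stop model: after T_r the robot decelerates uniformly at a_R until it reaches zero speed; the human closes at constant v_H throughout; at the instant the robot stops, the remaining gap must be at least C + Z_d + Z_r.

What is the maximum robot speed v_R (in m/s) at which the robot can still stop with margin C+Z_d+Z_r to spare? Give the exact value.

quadratic (1/2)·v² + (26/25)·v + (-1177/250) = 0
  disc = (26/25)² − 4·(1/2)·(-1177/250) = 6561/625 ; √disc = 81/25
  v_R = (−(26/25) + 81/25) / (2·(1/2)) = 11/5 m/s
check:
braking lasts T_s = (11/5)/1 = 2.2000 s
robot in T_r: 2.2000·0.0400 = 0.0880 m
robot covers 2.2000·2.2000 − ½·1.0000·2.2000² = 2.4200 m while stopping
human closes 1.0000·2.2400 = 2.2400 m
residual clearance needed = 0.2000+0.0600+0.0150 = 0.2750 m
sum ≈ 0.0880+2.4200+2.2400+0.2750 ≈ 5.0230 m = S ✓

v_R_max = 11/5 m/s = 2.2000 m/s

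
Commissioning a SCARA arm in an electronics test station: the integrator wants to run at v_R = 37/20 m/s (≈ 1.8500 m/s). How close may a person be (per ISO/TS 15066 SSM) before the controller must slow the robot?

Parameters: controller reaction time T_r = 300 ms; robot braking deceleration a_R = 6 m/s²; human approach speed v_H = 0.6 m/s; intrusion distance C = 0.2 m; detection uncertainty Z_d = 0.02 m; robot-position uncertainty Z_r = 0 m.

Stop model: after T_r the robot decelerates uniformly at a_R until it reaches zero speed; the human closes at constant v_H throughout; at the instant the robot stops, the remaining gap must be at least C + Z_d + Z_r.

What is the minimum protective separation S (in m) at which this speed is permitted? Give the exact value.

T_s = v_R/a_R = (37/20)/6 = 0.3083 s
robot covers v_R·T_r = 1.8500·0.3000 = 0.5550 m before braking
braking distance = 1.8500²/(2·6.0000) = 0.2852 m
human closes 0.6000·0.6083 = 0.3650 m
residual clearance needed = 0.2000+0.0200+0.0000 = 0.2200 m
S_min ≈ 0.5550+0.2852+0.3650+0.2200  ⇒  S_min = 6841/4800 m

S_min = 6841/4800 m = 1.4252 m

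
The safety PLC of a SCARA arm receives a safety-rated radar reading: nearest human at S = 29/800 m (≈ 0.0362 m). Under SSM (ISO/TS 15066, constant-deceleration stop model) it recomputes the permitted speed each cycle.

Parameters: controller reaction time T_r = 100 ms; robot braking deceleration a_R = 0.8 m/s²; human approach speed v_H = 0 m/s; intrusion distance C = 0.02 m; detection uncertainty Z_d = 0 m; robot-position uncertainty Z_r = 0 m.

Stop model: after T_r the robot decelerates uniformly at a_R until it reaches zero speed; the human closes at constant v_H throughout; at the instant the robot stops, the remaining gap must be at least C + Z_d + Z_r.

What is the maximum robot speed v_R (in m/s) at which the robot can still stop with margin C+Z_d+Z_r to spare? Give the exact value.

collect terms ⇒ (5/8)·v_R² + (1/10)·v_R + (-13/800) = 0
  disc = (1/10)² − 4·(5/8)·(-13/800) = 81/1600 ; √disc = 9/40
  v_R = (−(1/10) + 9/40) / (2·(5/8)) = 1/10 m/s
check:
T_s = v_R/a_R = (1/10)/(4/5) = 0.1250 s
reaction-phase robot travel = 0.1000·0.1000 = 0.0100 m
robot covers 0.1000·0.1250 − ½·0.8000·0.1250² = 0.0063 m while stopping
person approaches 0.0000·(0.1000+0.1250) = 0.0000 m
margins: 0.0200+0.0000+0.0000 = 0.0200 m
sum ≈ 0.0100+0.0063+0.0000+0.0200 ≈ 0.0362 m = S ✓

v_R_max = 1/10 m/s = 0.1000 m/s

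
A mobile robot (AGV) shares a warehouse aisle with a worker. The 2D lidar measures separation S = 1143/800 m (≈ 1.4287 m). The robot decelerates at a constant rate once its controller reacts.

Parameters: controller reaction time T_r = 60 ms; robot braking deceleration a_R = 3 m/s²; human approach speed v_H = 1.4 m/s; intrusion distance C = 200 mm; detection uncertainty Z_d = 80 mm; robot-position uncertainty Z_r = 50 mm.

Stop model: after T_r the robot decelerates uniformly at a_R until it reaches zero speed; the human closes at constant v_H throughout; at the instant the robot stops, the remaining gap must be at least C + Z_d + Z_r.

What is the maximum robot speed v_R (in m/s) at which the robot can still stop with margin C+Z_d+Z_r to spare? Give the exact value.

v_R_max = 27/20 m/s = 1.3500 m/s

collect terms ⇒ (1/6)·v_R² + (79/150)·v_R + (-4059/4000) = 0
  disc = (79/150)² − 4·(1/6)·(-4059/4000) = 85849/90000 ; √disc = 293/300
  v_R = (−(79/150) + 293/300) / (2·(1/6)) = 27/20 m/s
check:
T_s = v_R/a_R = (27/20)/3 = 0.4500 s
robot in T_r: 1.3500·0.0600 = 0.0810 m
robot under decel: 1.3500²/(2·3.0000) = 0.3038 m
human over T_r+T_s: 1.4000·(0.0600+0.4500) = 0.7140 m
residual clearance needed = 0.2000+0.0800+0.0500 = 0.3300 m
sum ≈ 0.0810+0.3038+0.7140+0.3300 ≈ 1.4287 m = S ✓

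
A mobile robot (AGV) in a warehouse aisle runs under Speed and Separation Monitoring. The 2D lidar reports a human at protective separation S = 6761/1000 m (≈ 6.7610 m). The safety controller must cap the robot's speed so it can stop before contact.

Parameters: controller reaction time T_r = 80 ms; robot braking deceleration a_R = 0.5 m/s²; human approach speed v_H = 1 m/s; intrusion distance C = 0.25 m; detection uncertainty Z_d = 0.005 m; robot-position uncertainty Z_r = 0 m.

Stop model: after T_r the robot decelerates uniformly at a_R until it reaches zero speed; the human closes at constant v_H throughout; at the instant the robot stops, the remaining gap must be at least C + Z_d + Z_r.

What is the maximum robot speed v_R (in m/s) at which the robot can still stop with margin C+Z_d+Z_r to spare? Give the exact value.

quadratic (1)·v² + (52/25)·v + (-3213/500) = 0
  disc = (52/25)² − 4·(1)·(-3213/500) = 18769/625 ; √disc = 137/25
  v_R = (−(52/25) + 137/25) / (2·(1)) = 17/10 m/s
check:
T_s = v_R/a_R = (17/10)/(1/2) = 3.4000 s
robot in T_r: 1.7000·0.0800 = 0.1360 m
robot covers 1.7000·3.4000 − ½·0.5000·3.4000² = 2.8900 m while stopping
human closes 1.0000·3.4800 = 3.4800 m
C+Z_d+Z_r = 0.2500+0.0050+0.0000 = 0.2550 m
sum ≈ 0.1360+2.8900+3.4800+0.2550 ≈ 6.7610 m = S ✓

v_R_max = 17/10 m/s = 1.7000 m/s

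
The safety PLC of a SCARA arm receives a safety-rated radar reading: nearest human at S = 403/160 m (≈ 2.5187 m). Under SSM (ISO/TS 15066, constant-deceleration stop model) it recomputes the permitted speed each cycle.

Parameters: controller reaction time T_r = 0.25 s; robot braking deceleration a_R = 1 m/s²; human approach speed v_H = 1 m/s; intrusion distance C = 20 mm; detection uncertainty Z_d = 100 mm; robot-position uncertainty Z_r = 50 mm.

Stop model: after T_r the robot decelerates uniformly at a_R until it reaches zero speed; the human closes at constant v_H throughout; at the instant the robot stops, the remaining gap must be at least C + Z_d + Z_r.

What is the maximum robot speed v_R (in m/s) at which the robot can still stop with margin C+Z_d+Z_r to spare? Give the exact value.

at the boundary: (1/2)·v² + (5/4)·v + (-1679/800) = 0
  disc = (5/4)² − 4·(1/2)·(-1679/800) = 144/25 ; √disc = 12/5
  v_R = (−(5/4) + 12/5) / (2·(1/2)) = 23/20 m/s
check:
braking lasts T_s = (23/20)/1 = 1.1500 s
robot covers v_R·T_r = 1.1500·0.2500 = 0.2875 m before braking
braking distance = 1.1500²/(2·1.0000) = 0.6613 m
human closes 1.0000·1.4000 = 1.4000 m
margins: 0.0200+0.1000+0.0500 = 0.1700 m
sum ≈ 0.2875+0.6613+1.4000+0.1700 ≈ 2.5187 m = S ✓

v_R_max = 23/20 m/s = 1.1500 m/s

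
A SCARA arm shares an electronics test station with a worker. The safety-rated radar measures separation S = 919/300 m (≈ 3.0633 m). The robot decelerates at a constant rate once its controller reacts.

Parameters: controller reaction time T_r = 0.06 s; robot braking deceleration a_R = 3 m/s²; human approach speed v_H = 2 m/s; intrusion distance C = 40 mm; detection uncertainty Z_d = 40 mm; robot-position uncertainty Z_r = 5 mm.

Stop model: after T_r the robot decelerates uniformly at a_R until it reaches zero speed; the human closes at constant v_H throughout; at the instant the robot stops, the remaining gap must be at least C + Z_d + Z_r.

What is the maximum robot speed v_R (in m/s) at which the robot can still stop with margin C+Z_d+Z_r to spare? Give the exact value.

v_R_max = 5/2 m/s = 2.5000 m/s

quadratic (1/6)·v² + (109/150)·v + (-343/120) = 0
  disc = (109/150)² − 4·(1/6)·(-343/120) = 1521/625 ; √disc = 39/25
  v_R = (−(109/150) + 39/25) / (2·(1/6)) = 5/2 m/s
check:
T_s = v_R/a_R = (5/2)/3 = 0.8333 s
reaction-phase robot travel = 2.5000·0.0600 = 0.1500 m
braking distance = 2.5000²/(2·3.0000) = 1.0417 m
human over T_r+T_s: 2.0000·(0.0600+0.8333) = 1.7867 m
margins: 0.0400+0.0400+0.0050 = 0.0850 m
sum ≈ 0.1500+1.0417+1.7867+0.0850 ≈ 3.0633 m = S ✓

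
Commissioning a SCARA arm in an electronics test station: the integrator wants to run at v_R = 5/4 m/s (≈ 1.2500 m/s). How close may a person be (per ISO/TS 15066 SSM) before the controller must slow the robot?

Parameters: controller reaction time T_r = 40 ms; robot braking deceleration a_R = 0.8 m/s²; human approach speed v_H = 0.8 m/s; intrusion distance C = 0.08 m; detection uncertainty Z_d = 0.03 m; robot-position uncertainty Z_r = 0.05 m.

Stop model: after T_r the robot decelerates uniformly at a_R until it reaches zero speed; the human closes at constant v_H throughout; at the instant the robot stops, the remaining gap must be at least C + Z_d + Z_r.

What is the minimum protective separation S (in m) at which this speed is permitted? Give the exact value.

stop time T_s = (5/4)/(4/5) = 1.5625 s
robot covers v_R·T_r = 1.2500·0.0400 = 0.0500 m before braking
robot covers 1.2500·1.5625 − ½·0.8000·1.5625² = 0.9766 m while stopping
person approaches 0.8000·(0.0400+1.5625) = 1.2820 m
residual clearance needed = 0.0800+0.0300+0.0500 = 0.1600 m
S_min ≈ 0.0500+0.9766+1.2820+0.1600  ⇒  S_min = 39497/16000 m

S_min = 39497/16000 m = 2.4686 m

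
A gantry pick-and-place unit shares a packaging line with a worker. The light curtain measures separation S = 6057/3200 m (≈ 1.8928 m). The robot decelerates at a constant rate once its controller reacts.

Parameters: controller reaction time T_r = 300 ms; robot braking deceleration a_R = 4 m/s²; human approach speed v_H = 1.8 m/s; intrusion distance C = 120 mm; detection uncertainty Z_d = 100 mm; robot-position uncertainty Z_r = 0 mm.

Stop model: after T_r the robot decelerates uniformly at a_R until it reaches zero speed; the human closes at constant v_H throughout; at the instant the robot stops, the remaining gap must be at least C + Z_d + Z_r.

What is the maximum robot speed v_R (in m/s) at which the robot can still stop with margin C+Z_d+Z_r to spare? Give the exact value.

v_R_max = 5/4 m/s = 1.2500 m/s

at the boundary: (1/8)·v² + (3/4)·v + (-145/128) = 0
  disc = (3/4)² − 4·(1/8)·(-145/128) = 289/256 ; √disc = 17/16
  v_R = (−(3/4) + 17/16) / (2·(1/8)) = 5/4 m/s
check:
stop time T_s = (5/4)/4 = 0.3125 s
robot covers v_R·T_r = 1.2500·0.3000 = 0.3750 m before braking
robot under decel: 1.2500²/(2·4.0000) = 0.1953 m
person approaches 1.8000·(0.3000+0.3125) = 1.1025 m
residual clearance needed = 0.1200+0.1000+0.0000 = 0.2200 m
sum ≈ 0.3750+0.1953+1.1025+0.2200 ≈ 1.8928 m = S ✓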